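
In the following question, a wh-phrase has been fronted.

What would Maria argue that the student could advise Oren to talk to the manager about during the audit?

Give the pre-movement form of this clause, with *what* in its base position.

'what' is the object of the preposition 'about'. Fronting leaves a gap immediately after 'about':
What would Maria argue that the student could advise Oren to talk to the manager about ___ during the audit?

Maria would argue that the student could advise Oren to talk to the manager about what during the audit.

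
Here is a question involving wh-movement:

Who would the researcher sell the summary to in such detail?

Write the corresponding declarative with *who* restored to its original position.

The researcher would sell the summary to who in such detail.

'who' is the object of the preposition 'to' (recipient of 'sell'). Fronting leaves a gap immediately after 'to':
Who would the researcher sell the summary to ___ in such detail?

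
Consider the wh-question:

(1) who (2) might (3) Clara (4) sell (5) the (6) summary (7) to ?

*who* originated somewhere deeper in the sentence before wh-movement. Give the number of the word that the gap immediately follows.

7

Underlying clause: Clara might sell the summary to who.
'who' functions as the object of the preposition 'to' (recipient of 'sell'). It moves to the left edge, and the trace sits right after 'to':
Who might Clara sell the summary to ___?
'to' is word 7.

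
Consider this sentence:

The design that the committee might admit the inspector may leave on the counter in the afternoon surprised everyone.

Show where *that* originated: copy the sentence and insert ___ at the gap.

'that' functions as the direct object of 'leave'. The gap is right after 'leave'.

The design that the committee might admit the inspector may leave ___ on the counter in the afternoon surprised everyone.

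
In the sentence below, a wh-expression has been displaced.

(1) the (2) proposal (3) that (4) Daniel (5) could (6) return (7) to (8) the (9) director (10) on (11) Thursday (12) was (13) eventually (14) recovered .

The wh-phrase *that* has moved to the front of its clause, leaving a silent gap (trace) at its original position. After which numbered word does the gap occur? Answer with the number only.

6

The filler 'that' is interpreted as the direct object of 'return'. Fronting leaves a gap immediately after 'return':
The proposal that Daniel could return ___ to the director on Thursday was eventually recovered.
'return' is word 6.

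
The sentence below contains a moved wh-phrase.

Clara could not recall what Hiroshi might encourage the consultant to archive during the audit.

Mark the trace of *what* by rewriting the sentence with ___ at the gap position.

Pre-movement form: Hiroshi might encourage the consultant to archive what during the audit.
The filler 'what' is interpreted as the direct object of 'archive'. The gap is right after 'archive'.

Clara could not recall what Hiroshi might encourage the consultant to archive ___ during the audit.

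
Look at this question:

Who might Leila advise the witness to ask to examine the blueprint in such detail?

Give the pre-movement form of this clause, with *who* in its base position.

Leila might advise the witness to ask who to examine the blueprint in such detail.

The filler 'who' is interpreted as the direct object of 'ask'. It moves to the left edge, and the trace sits right after 'ask':
Who might Leila advise the witness to ask ___ to examine the blueprint in such detail?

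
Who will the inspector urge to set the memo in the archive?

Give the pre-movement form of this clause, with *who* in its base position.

The inspector will urge who to set the memo in the archive.

The filler 'who' is interpreted as the direct object of 'urge'. Wh-movement fronts it, leaving a gap right after 'urge':
Who will the inspector urge ___ to set the memo in the archive?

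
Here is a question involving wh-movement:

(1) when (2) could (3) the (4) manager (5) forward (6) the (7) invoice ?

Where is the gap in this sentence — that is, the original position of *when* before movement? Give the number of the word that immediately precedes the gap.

7

Before movement: The manager could forward the invoice when.
'when' is the temporal adjunct. Fronting leaves a gap immediately after 'invoice':
When could the manager forward the invoice ___?
'invoice' is word 7.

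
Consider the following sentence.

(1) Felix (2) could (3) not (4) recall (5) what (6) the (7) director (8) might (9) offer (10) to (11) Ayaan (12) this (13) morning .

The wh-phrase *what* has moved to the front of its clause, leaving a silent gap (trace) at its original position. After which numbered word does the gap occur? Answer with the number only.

Pre-movement form: The director might offer what to Ayaan this morning.
'what' is the direct object of 'offer'. Wh-movement fronts it, leaving a gap right after 'offer':
Felix could not recall what the director might offer ___ to Ayaan this morning.
'offer' is word 9.

9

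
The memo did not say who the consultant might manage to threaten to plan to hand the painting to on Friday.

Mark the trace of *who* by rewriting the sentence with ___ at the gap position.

Pre-movement form: The consultant might manage to threaten to plan to hand the painting to who on Friday.
'who' is the object of the preposition 'to' (recipient of 'hand'). The gap is right after 'to'.

The memo did not say who the consultant might manage to threaten to plan to hand the painting to ___ on Friday.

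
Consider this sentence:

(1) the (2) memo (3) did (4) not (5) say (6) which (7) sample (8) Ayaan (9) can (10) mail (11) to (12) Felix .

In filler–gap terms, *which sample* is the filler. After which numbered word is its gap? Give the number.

10

Pre-movement form: Ayaan can mail which sample to Felix.
The filler 'which sample' is interpreted as the direct object of 'mail'. It moves to the left edge, and the trace sits right after 'mail':
The memo did not say which sample Ayaan can mail ___ to Felix.
'mail' is word 10.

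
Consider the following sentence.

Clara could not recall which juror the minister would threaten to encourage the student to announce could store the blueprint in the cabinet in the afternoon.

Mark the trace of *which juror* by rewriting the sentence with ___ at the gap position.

Underlying clause: The minister would threaten to encourage the student to announce which juror could store the blueprint in the cabinet in the afternoon.
'which juror' functions as the subject of the clause embedded under 'announce'. The gap is right after 'announce'.

Clara could not recall which juror the minister would threaten to encourage the student to announce ___ could store the blueprint in the cabinet in the afternoon.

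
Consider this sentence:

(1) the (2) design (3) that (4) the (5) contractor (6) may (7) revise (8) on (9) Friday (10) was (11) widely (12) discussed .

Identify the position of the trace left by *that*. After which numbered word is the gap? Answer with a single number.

7

'that' functions as the direct object of 'revise'. Fronting leaves a gap immediately after 'revise':
The design that the contractor may revise ___ on Friday was widely discussed.
'revise' is word 7.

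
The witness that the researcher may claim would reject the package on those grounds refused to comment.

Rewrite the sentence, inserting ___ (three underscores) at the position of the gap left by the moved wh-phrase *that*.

The witness that the researcher may claim ___ would reject the package on those grounds refused to comment.

'that' functions as the subject of the clause embedded under 'claim'. The gap is right after 'claim'.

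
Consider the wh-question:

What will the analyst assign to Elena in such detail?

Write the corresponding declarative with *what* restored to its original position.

'what' functions as the direct object of 'assign'. It moves to the left edge, and the trace sits right after 'assign':
What will the analyst assign ___ to Elena in such detail?

The analyst will assign what to Elena in such detail.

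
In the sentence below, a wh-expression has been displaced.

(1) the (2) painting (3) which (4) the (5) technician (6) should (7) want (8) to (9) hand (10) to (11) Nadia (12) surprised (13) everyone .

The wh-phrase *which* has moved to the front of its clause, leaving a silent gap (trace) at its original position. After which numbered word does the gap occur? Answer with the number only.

The filler 'which' is interpreted as the direct object of 'hand'. Wh-movement fronts it, leaving a gap right after 'hand':
The painting which the technician should want to hand ___ to Nadia surprised everyone.
'hand' is word 9.

9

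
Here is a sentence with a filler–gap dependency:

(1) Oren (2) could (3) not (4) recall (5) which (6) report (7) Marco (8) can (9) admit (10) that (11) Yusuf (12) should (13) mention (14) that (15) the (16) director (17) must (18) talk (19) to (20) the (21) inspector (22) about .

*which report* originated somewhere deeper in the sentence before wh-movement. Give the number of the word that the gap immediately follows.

In situ: Marco can admit that Yusuf should mention that the director must talk to the inspector about which report.
The filler 'which report' is interpreted as the object of the preposition 'about'. Fronting leaves a gap immediately after 'about':
Oren could not recall which report Marco can admit that Yusuf should mention that the director must talk to the inspector about ___.
'about' is word 22.

22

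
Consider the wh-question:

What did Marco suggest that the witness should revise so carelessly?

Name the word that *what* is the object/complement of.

revise

In situ: Marco did suggest that the witness should revise what so carelessly.
'what' is the direct object of 'revise'. It moves to the left edge, and the trace sits right after 'revise':
What did Marco suggest that the witness should revise ___ so carelessly?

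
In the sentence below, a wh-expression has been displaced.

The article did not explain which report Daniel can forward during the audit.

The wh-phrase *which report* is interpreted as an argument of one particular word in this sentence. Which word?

forward

Underlying clause: Daniel can forward which report during the audit.
'which report' is the direct object of 'forward'. Wh-movement fronts it, leaving a gap right after 'forward':
The article did not explain which report Daniel can forward ___ during the audit.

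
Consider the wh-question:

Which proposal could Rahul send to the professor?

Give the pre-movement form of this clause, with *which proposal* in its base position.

'which proposal' functions as the direct object of 'send'. It moves to the left edge, and the trace sits right after 'send':
Which proposal could Rahul send ___ to the professor?

Rahul could send which proposal to the professor.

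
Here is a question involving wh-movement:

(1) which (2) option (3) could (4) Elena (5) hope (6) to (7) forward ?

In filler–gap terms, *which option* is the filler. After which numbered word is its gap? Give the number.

Before movement: Elena could hope to forward which option.
The filler 'which option' is interpreted as the direct object of 'forward'. It moves to the left edge, and the trace sits right after 'forward':
Which option could Elena hope to forward ___?
'forward' is word 7.

7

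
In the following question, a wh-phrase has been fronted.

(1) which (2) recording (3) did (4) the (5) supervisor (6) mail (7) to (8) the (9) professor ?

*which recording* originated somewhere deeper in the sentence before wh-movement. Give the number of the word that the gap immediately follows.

6

Pre-movement form: The supervisor did mail which recording to the professor.
The filler 'which recording' is interpreted as the direct object of 'mail'. It moves to the left edge, and the trace sits right after 'mail':
Which recording did the supervisor mail ___ to the professor?
'mail' is word 6.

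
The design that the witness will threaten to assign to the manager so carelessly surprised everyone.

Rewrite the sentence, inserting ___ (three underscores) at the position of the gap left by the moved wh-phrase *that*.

The design that the witness will threaten to assign ___ to the manager so carelessly surprised everyone.

'that' functions as the direct object of 'assign'. The gap is right after 'assign'.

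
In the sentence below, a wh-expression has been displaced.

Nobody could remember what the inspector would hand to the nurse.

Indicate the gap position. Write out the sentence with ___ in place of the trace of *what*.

Pre-movement form: The inspector would hand what to the nurse.
'what' is the direct object of 'hand'. The gap is right after 'hand'.

Nobody could remember what the inspector would hand ___ to the nurse.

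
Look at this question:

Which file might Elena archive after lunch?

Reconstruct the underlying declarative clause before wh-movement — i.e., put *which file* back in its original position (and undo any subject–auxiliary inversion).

'which file' functions as the direct object of 'archive'. It moves to the left edge, and the trace sits right after 'archive':
Which file might Elena archive ___ after lunch?

Elena might archive which file after lunch.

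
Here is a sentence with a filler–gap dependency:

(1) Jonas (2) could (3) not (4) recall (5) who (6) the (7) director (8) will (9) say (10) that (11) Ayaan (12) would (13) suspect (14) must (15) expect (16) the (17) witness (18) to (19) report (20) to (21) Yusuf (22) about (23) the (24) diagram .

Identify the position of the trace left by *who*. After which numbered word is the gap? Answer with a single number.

13

Pre-movement form: The director will say that Ayaan would suspect who must expect the witness to report to Yusuf about the diagram.
The filler 'who' is interpreted as the subject of the clause embedded under 'suspect'. Wh-movement fronts it, leaving a gap right after 'suspect':
Jonas could not recall who the director will say that Ayaan would suspect ___ must expect the witness to report to Yusuf about the diagram.
'suspect' is word 13.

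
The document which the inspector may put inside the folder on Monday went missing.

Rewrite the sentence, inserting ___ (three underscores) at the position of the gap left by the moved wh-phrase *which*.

The document which the inspector may put ___ inside the folder on Monday went missing.

The filler 'which' is interpreted as the direct object of 'put'. The gap is right after 'put'.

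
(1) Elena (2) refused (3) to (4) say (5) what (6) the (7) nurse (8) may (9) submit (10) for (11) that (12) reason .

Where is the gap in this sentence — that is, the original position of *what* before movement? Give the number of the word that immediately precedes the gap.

9

In situ: The nurse may submit what for that reason.
'what' functions as the direct object of 'submit'. Wh-movement fronts it, leaving a gap right after 'submit':
Elena refused to say what the nurse may submit ___ for that reason.
'submit' is word 9.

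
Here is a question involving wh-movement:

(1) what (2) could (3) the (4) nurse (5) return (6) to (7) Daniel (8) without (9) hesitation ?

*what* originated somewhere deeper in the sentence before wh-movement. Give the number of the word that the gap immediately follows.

Before movement: The nurse could return what to Daniel without hesitation.
The filler 'what' is interpreted as the direct object of 'return'. It moves to the left edge, and the trace sits right after 'return':
What could the nurse return ___ to Daniel without hesitation?
'return' is word 5.

5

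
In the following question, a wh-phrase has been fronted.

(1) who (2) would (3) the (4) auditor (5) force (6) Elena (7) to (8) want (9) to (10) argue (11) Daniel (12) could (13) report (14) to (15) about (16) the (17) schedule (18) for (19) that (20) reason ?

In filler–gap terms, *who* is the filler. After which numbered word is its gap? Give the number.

14

Pre-movement form: The auditor would force Elena to want to argue Daniel could report to who about the schedule for that reason.
'who' functions as the object of the preposition 'to'. It moves to the left edge, and the trace sits right after 'to':
Who would the auditor force Elena to want to argue Daniel could report to ___ about the schedule for that reason?
'to' is word 14.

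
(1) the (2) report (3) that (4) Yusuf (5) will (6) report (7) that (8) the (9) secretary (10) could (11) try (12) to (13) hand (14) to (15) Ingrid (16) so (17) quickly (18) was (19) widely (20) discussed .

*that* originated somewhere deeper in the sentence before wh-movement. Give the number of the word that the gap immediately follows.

'that' functions as the direct object of 'hand'. Fronting leaves a gap immediately after 'hand':
The report that Yusuf will report that the secretary could try to hand ___ to Ingrid so quickly was widely discussed.
'hand' is word 13.

13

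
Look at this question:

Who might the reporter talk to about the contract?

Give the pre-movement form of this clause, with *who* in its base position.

The reporter might talk to who about the contract.

'who' functions as the object of the preposition 'to'. Wh-movement fronts it, leaving a gap right after 'to':
Who might the reporter talk to ___ about the contract?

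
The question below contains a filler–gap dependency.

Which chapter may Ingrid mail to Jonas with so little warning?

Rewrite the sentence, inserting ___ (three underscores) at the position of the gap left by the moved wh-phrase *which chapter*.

Pre-movement form: Ingrid may mail which chapter to Jonas with so little warning.
The filler 'which chapter' is interpreted as the direct object of 'mail'. The gap is right after 'mail'.

Which chapter may Ingrid mail ___ to Jonas with so little warning?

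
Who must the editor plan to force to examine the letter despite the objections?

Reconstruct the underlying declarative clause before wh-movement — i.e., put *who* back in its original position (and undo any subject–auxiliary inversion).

The editor must plan to force who to examine the letter despite the objections.

The filler 'who' is interpreted as the direct object of 'force'. Wh-movement fronts it, leaving a gap right after 'force':
Who must the editor plan to force ___ to examine the letter despite the objections?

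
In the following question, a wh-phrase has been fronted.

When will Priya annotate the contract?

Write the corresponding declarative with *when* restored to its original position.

Priya will annotate the contract when.

'when' functions as the temporal adjunct. Fronting leaves a gap immediately after 'contract':
When will Priya annotate the contract ___?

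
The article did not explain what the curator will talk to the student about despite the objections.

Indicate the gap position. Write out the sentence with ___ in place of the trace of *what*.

The article did not explain what the curator will talk to the student about ___ despite the objections.

Before movement: The curator will talk to the student about what despite the objections.
The filler 'what' is interpreted as the object of the preposition 'about'. The gap is right after 'about'.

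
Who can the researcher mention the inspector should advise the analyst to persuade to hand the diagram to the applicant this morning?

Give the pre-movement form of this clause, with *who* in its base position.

'who' functions as the direct object of 'persuade'. It moves to the left edge, and the trace sits right after 'persuade':
Who can the researcher mention the inspector should advise the analyst to persuade ___ to hand the diagram to the applicant this morning?

The researcher can mention the inspector should advise the analyst to persuade who to hand the diagram to the applicant this morning.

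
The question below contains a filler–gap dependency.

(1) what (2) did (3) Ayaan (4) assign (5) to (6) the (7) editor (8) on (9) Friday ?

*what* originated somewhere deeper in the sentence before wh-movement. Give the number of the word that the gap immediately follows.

Before movement: Ayaan did assign what to the editor on Friday.
'what' is the direct object of 'assign'. Wh-movement fronts it, leaving a gap right after 'assign':
What did Ayaan assign ___ to the editor on Friday?
'assign' is word 4.

4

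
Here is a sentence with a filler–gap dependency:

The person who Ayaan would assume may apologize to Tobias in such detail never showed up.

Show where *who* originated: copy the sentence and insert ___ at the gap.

The person who Ayaan would assume ___ may apologize to Tobias in such detail never showed up.

'who' is the subject of the clause embedded under 'assume'. The gap is right after 'assume'.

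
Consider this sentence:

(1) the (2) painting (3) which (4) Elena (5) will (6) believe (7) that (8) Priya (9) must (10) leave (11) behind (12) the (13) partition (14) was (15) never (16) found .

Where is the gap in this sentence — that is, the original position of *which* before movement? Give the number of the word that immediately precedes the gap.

'which' is the direct object of 'leave'. Fronting leaves a gap immediately after 'leave':
The painting which Elena will believe that Priya must leave ___ behind the partition was never found.
'leave' is word 10.

10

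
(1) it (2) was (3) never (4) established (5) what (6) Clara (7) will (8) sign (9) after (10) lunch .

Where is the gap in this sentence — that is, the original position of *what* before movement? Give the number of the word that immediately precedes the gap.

8

Before movement: Clara will sign what after lunch.
The filler 'what' is interpreted as the direct object of 'sign'. Wh-movement fronts it, leaving a gap right after 'sign':
It was never established what Clara will sign ___ after lunch.
'sign' is word 8.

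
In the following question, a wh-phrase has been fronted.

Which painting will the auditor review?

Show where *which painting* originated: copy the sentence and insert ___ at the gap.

Which painting will the auditor review ___?

Pre-movement form: The auditor will review which painting.
The filler 'which painting' is interpreted as the direct object of 'review'. The gap is right after 'review'.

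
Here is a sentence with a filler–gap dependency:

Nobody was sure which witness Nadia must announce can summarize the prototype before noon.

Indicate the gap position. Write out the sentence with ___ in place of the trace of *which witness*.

Nobody was sure which witness Nadia must announce ___ can summarize the prototype before noon.

Pre-movement form: Nadia must announce which witness can summarize the prototype before noon.
'which witness' is the subject of the clause embedded under 'announce'. The gap is right after 'announce'.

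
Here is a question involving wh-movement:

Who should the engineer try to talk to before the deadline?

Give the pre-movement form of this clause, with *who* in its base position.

The engineer should try to talk to who before the deadline.

'who' functions as the object of the preposition 'to'. Wh-movement fronts it, leaving a gap right after 'to':
Who should the engineer try to talk to ___ before the deadline?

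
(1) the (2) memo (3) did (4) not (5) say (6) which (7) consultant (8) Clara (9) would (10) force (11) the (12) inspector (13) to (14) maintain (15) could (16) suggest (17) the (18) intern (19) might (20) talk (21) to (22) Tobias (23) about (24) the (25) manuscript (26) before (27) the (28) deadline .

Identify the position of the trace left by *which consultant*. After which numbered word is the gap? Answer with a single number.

14

In situ: Clara would force the inspector to maintain which consultant could suggest the intern might talk to Tobias about the manuscript before the deadline.
The filler 'which consultant' is interpreted as the subject of the clause embedded under 'maintain'. Wh-movement fronts it, leaving a gap right after 'maintain':
The memo did not say which consultant Clara would force the inspector to maintain ___ could suggest the intern might talk to Tobias about the manuscript before the deadline.
'maintain' is word 14.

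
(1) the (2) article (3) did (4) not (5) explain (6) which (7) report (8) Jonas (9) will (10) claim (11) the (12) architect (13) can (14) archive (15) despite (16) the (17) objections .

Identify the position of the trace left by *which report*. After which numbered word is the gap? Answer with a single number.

Pre-movement form: Jonas will claim the architect can archive which report despite the objections.
The filler 'which report' is interpreted as the direct object of 'archive'. It moves to the left edge, and the trace sits right after 'archive':
The article did not explain which report Jonas will claim the architect can archive ___ despite the objections.
'archive' is word 14.

14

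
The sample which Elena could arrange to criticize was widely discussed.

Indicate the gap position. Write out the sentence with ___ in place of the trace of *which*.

'which' is the direct object of 'criticize'. The gap is right after 'criticize'.

The sample which Elena could arrange to criticize ___ was widely discussed.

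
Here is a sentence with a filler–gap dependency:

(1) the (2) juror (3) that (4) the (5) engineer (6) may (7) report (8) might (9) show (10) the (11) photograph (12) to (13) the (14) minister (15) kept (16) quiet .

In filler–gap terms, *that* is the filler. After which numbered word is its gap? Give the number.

7

'that' functions as the subject of the clause embedded under 'report'. It moves to the left edge, and the trace sits right after 'report':
The juror that the engineer may report ___ might show the photograph to the minister kept quiet.
'report' is word 7.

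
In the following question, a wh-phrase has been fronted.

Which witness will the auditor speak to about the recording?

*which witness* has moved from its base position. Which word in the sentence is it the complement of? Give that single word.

In situ: The auditor will speak to which witness about the recording.
'which witness' functions as the object of the preposition 'to'. It moves to the left edge, and the trace sits right after 'to':
Which witness will the auditor speak to ___ about the recording?

to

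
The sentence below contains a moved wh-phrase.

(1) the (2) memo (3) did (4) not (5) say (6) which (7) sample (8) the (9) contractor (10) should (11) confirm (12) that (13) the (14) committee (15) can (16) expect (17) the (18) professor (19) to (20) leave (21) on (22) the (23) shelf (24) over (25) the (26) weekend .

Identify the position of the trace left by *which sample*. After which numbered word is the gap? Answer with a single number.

20

Before movement: The contractor should confirm that the committee can expect the professor to leave which sample on the shelf over the weekend.
The filler 'which sample' is interpreted as the direct object of 'leave'. Fronting leaves a gap immediately after 'leave':
The memo did not say which sample the contractor should confirm that the committee can expect the professor to leave ___ on the shelf over the weekend.
'leave' is word 20.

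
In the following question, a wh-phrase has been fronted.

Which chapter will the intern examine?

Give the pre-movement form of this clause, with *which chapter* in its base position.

The intern will examine which chapter.

'which chapter' is the direct object of 'examine'. It moves to the left edge, and the trace sits right after 'examine':
Which chapter will the intern examine ___?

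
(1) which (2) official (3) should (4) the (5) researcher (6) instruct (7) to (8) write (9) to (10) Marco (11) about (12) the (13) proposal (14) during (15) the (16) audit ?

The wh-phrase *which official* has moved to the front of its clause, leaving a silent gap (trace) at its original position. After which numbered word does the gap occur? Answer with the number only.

6

Underlying clause: The researcher should instruct which official to write to Marco about the proposal during the audit.
'which official' is the direct object of 'instruct'. It moves to the left edge, and the trace sits right after 'instruct':
Which official should the researcher instruct ___ to write to Marco about the proposal during the audit?
'instruct' is word 6.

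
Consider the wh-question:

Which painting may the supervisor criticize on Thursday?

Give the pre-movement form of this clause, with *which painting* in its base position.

The supervisor may criticize which painting on Thursday.

'which painting' functions as the direct object of 'criticize'. Fronting leaves a gap immediately after 'criticize':
Which painting may the supervisor criticize ___ on Thursday?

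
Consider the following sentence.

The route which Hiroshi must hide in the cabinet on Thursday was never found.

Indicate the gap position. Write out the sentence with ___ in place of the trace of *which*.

'which' functions as the direct object of 'hide'. The gap is right after 'hide'.

The route which Hiroshi must hide ___ in the cabinet on Thursday was never found.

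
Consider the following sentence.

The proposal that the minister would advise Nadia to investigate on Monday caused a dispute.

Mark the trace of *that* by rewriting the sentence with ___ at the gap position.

'that' is the direct object of 'investigate'. The gap is right after 'investigate'.

The proposal that the minister would advise Nadia to investigate ___ on Monday caused a dispute.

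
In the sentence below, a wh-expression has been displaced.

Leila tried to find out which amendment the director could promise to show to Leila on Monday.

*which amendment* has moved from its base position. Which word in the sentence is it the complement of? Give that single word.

In situ: The director could promise to show which amendment to Leila on Monday.
'which amendment' functions as the direct object of 'show'. Wh-movement fronts it, leaving a gap right after 'show':
Leila tried to find out which amendment the director could promise to show ___ to Leila on Monday.

show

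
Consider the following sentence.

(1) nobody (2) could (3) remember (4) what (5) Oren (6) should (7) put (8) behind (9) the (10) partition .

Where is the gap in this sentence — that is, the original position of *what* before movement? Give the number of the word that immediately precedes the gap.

7

Pre-movement form: Oren should put what behind the partition.
'what' is the direct object of 'put'. Fronting leaves a gap immediately after 'put':
Nobody could remember what Oren should put ___ behind the partition.
'put' is word 7.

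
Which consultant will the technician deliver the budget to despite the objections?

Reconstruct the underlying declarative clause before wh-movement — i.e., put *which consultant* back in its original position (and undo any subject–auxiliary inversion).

The filler 'which consultant' is interpreted as the object of the preposition 'to' (recipient of 'deliver'). Wh-movement fronts it, leaving a gap right after 'to':
Which consultant will the technician deliver the budget to ___ despite the objections?

The technician will deliver the budget to which consultant despite the objections.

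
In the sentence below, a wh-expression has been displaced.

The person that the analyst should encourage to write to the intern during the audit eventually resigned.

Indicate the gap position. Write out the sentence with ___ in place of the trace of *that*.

The person that the analyst should encourage ___ to write to the intern during the audit eventually resigned.

'that' functions as the direct object of 'encourage'. The gap is right after 'encourage'.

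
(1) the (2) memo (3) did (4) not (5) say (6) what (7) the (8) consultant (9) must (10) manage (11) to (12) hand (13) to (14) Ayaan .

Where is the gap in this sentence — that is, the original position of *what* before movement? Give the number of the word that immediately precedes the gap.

Underlying clause: The consultant must manage to hand what to Ayaan.
'what' is the direct object of 'hand'. Wh-movement fronts it, leaving a gap right after 'hand':
The memo did not say what the consultant must manage to hand ___ to Ayaan.
'hand' is word 12.

12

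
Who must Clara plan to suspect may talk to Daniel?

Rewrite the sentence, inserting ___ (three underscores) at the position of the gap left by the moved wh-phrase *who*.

In situ: Clara must plan to suspect who may talk to Daniel.
The filler 'who' is interpreted as the subject of the clause embedded under 'suspect'. The gap is right after 'suspect'.

Who must Clara plan to suspect ___ may talk to Daniel?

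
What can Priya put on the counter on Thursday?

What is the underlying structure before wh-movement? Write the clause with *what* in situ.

Priya can put what on the counter on Thursday.

The filler 'what' is interpreted as the direct object of 'put'. It moves to the left edge, and the trace sits right after 'put':
What can Priya put ___ on the counter on Thursday?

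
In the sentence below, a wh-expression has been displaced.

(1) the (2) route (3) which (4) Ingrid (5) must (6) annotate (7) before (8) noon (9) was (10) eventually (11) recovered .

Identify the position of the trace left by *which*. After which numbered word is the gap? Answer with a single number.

6

The filler 'which' is interpreted as the direct object of 'annotate'. Fronting leaves a gap immediately after 'annotate':
The route which Ingrid must annotate ___ before noon was eventually recovered.
'annotate' is word 6.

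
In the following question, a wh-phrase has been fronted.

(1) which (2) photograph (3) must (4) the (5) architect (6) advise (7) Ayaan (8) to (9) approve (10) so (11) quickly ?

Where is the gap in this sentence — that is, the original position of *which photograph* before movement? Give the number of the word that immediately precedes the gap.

Underlying clause: The architect must advise Ayaan to approve which photograph so quickly.
'which photograph' functions as the direct object of 'approve'. Fronting leaves a gap immediately after 'approve':
Which photograph must the architect advise Ayaan to approve ___ so quickly?
'approve' is word 9.

9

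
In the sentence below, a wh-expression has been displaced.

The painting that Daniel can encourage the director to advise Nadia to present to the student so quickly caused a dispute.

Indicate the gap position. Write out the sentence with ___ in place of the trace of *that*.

The painting that Daniel can encourage the director to advise Nadia to present ___ to the student so quickly caused a dispute.

'that' functions as the direct object of 'present'. The gap is right after 'present'.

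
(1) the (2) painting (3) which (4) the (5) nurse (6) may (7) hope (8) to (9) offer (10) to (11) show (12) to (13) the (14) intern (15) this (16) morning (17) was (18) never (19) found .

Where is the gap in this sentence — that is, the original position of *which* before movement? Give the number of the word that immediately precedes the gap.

'which' functions as the direct object of 'show'. It moves to the left edge, and the trace sits right after 'show':
The painting which the nurse may hope to offer to show ___ to the intern this morning was never found.
'show' is word 11.

11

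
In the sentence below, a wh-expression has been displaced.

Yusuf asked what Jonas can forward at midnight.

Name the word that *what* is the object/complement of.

Before movement: Jonas can forward what at midnight.
'what' is the direct object of 'forward'. Fronting leaves a gap immediately after 'forward':
Yusuf asked what Jonas can forward ___ at midnight.

forward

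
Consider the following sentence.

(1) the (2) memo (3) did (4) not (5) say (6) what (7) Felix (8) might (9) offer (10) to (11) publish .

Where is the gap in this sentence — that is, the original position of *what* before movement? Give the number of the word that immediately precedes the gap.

11

Underlying clause: Felix might offer to publish what.
'what' is the direct object of 'publish'. Fronting leaves a gap immediately after 'publish':
The memo did not say what Felix might offer to publish ___.
'publish' is word 11.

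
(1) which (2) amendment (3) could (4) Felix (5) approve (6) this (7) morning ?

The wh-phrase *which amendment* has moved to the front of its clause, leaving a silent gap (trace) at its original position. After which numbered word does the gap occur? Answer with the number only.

Pre-movement form: Felix could approve which amendment this morning.
'which amendment' functions as the direct object of 'approve'. It moves to the left edge, and the trace sits right after 'approve':
Which amendment could Felix approve ___ this morning?
'approve' is word 5.

5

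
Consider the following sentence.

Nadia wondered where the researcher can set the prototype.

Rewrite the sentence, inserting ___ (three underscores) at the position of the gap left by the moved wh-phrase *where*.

Nadia wondered where the researcher can set the prototype ___.

Pre-movement form: The researcher can set the prototype where.
'where' is the locative complement of 'set'. The gap is right after 'prototype'.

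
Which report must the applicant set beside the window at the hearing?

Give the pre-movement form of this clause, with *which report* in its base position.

'which report' functions as the direct object of 'set'. It moves to the left edge, and the trace sits right after 'set':
Which report must the applicant set ___ beside the window at the hearing?

The applicant must set which report beside the window at the hearing.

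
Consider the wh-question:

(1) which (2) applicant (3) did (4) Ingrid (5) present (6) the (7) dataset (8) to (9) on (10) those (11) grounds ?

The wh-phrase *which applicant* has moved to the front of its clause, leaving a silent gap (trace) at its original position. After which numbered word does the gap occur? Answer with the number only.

8

Pre-movement form: Ingrid did present the dataset to which applicant on those grounds.
The filler 'which applicant' is interpreted as the object of the preposition 'to' (recipient of 'present'). Wh-movement fronts it, leaving a gap right after 'to':
Which applicant did Ingrid present the dataset to ___ on those grounds?
'to' is word 8.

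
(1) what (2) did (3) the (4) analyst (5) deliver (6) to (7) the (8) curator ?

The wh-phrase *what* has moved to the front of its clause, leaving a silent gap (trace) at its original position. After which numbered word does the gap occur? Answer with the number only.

Before movement: The analyst did deliver what to the curator.
'what' is the direct object of 'deliver'. It moves to the left edge, and the trace sits right after 'deliver':
What did the analyst deliver ___ to the curator?
'deliver' is word 5.

5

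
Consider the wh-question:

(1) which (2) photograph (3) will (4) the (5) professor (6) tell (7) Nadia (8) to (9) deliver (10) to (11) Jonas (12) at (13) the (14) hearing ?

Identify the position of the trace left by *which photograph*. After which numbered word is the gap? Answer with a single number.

9

Before movement: The professor will tell Nadia to deliver which photograph to Jonas at the hearing.
'which photograph' functions as the direct object of 'deliver'. It moves to the left edge, and the trace sits right after 'deliver':
Which photograph will the professor tell Nadia to deliver ___ to Jonas at the hearing?
'deliver' is word 9.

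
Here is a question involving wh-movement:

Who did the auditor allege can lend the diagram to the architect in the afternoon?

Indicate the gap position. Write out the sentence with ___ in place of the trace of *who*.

Who did the auditor allege ___ can lend the diagram to the architect in the afternoon?

Before movement: The auditor did allege who can lend the diagram to the architect in the afternoon.
The filler 'who' is interpreted as the subject of the clause embedded under 'allege'. The gap is right after 'allege'.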